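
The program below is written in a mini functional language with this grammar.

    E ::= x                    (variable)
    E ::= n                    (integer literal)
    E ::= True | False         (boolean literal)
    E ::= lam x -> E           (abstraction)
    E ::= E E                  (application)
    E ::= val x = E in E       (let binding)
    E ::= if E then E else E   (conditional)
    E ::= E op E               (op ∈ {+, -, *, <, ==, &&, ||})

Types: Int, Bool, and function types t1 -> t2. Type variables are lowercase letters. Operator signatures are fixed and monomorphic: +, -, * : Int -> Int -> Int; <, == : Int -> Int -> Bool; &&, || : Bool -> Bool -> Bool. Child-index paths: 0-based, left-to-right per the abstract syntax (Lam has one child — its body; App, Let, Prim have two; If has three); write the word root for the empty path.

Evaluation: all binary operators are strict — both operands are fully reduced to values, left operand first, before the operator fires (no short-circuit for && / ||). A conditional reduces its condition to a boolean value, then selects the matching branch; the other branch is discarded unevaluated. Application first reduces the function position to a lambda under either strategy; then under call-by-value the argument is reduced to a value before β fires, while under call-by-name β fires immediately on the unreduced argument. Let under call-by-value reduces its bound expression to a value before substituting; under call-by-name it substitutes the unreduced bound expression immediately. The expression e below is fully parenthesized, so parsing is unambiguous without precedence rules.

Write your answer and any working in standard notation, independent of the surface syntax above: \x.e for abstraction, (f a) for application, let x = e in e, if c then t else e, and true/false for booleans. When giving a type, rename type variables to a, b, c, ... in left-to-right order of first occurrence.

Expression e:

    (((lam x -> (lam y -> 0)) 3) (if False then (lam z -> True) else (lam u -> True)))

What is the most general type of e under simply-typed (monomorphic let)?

Derivation:
\y._ : b -> Int
\x._ : a -> b -> Int
  unify a -> b -> Int ~ Int -> c
  unify a ~ Int
  unify b -> Int ~ c
_ _ : b -> Int
  unify Bool ~ Bool
\z._ : d -> Bool
\u._ : e -> Bool
  unify d -> Bool ~ e -> Bool
  unify d ~ e
  unify Bool ~ Bool
  unify b -> Int ~ (e -> Bool) -> f
  unify b ~ e -> Bool
  unify Int ~ f
_ _ : Int

Answer: Int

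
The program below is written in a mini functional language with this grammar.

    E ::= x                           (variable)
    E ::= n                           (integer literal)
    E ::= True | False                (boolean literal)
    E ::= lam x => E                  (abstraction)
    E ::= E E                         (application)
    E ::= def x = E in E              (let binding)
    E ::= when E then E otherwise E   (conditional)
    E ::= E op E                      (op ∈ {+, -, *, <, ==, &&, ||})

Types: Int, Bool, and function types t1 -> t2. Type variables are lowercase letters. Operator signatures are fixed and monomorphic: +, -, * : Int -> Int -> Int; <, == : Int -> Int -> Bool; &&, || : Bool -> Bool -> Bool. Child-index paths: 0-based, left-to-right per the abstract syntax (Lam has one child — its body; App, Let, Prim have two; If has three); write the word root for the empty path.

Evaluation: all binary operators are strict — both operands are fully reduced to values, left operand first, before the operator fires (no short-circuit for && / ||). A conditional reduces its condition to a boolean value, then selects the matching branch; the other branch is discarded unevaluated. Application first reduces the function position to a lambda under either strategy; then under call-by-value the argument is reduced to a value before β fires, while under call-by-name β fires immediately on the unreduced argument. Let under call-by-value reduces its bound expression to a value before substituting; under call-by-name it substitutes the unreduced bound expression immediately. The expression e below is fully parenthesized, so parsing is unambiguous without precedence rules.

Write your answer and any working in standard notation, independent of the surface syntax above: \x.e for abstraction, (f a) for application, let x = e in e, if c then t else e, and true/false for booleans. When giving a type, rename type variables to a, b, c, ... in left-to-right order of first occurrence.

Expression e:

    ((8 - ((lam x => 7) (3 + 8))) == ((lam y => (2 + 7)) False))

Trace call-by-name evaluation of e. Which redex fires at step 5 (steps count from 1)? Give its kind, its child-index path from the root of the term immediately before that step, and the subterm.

Answer: delta at root : (1 == 9)

Derivation:
step 0: ((8 - ((\x.7) (3 + 8))) == ((\y.(2 + 7)) false))
step 1: [beta@0.1] ((8 - 7) == ((\y.(2 + 7)) false))
step 2: [delta@0] (1 == ((\y.(2 + 7)) false))
step 3: [beta@1] (1 == (2 + 7))
step 4: [delta@1] (1 == 9)
step 5: [delta@root] false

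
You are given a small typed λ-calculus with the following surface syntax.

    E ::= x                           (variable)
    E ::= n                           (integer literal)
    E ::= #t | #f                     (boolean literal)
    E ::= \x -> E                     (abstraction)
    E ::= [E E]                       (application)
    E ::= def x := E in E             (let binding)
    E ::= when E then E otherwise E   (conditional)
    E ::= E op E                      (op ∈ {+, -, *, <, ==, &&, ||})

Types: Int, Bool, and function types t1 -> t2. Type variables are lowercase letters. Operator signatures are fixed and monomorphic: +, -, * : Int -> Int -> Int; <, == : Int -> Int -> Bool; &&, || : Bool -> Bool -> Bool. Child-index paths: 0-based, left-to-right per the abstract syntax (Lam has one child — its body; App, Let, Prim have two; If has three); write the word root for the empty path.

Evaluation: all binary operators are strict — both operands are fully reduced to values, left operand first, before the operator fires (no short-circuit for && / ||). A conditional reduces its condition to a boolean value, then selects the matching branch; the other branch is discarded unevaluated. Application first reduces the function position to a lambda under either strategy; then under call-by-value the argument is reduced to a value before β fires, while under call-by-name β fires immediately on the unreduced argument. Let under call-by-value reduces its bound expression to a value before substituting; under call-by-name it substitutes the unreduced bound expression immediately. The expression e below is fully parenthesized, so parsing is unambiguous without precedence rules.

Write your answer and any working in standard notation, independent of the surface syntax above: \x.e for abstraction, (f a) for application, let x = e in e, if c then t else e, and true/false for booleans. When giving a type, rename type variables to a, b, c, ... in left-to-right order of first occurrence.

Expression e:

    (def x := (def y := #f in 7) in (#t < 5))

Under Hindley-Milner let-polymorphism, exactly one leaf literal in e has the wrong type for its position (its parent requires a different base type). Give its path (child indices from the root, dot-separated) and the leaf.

Derivation:
let y : Bool
let x : Int
  unify Bool ~ Int
  FAIL: mismatch Bool ~ Int

Answer: 1.0 : true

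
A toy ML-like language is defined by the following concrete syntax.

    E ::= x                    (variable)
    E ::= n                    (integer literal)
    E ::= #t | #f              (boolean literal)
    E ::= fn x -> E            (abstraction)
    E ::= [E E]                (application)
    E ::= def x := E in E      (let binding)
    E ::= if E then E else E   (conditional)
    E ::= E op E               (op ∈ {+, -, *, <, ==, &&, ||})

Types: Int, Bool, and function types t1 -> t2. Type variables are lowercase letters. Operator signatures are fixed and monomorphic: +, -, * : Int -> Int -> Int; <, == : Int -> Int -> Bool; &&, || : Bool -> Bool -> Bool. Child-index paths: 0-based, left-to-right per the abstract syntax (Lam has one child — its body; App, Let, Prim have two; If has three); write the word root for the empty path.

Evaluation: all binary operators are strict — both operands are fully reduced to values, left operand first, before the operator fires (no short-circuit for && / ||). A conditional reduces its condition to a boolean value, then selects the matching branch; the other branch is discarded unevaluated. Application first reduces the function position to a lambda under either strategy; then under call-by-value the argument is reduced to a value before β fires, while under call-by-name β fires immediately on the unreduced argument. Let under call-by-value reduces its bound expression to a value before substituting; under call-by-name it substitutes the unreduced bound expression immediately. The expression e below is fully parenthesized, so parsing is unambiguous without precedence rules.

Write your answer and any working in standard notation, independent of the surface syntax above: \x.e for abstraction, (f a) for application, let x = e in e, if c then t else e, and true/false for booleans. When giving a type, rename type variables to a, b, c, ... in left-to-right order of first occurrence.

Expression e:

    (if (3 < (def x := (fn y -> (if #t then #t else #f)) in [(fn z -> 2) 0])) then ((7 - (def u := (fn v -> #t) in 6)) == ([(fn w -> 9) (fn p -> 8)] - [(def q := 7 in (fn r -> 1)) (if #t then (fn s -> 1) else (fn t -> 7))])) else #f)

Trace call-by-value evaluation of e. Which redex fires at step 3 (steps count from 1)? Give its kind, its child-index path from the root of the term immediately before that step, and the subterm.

Trace:
step 0: (if (3 < (let x = (\y.(if true then true else false)) in ((\z.2) 0))) then ((7 - (let u = (\v.true) in 6)) == (((\w.9) (\p.8)) - ((let q = 7 in (\r.1)) (if true then (\s.1) else (\t.7))))) else false)
step 1: [let@0.1] (if (3 < ((\z.2) 0)) then ((7 - (let u = (\v.true) in 6)) == (((\w.9) (\p.8)) - ((let q = 7 in (\r.1)) (if true then (\s.1) else (\t.7))))) else false)
step 2: [beta@0.1] (if (3 < 2) then ((7 - (let u = (\v.true) in 6)) == (((\w.9) (\p.8)) - ((let q = 7 in (\r.1)) (if true then (\s.1) else (\t.7))))) else false)
step 3: [delta@0] (if false then ((7 - (let u = (\v.true) in 6)) == (((\w.9) (\p.8)) - ((let q = 7 in (\r.1)) (if true then (\s.1) else (\t.7))))) else false)

Answer: delta at 0 : (3 < 2)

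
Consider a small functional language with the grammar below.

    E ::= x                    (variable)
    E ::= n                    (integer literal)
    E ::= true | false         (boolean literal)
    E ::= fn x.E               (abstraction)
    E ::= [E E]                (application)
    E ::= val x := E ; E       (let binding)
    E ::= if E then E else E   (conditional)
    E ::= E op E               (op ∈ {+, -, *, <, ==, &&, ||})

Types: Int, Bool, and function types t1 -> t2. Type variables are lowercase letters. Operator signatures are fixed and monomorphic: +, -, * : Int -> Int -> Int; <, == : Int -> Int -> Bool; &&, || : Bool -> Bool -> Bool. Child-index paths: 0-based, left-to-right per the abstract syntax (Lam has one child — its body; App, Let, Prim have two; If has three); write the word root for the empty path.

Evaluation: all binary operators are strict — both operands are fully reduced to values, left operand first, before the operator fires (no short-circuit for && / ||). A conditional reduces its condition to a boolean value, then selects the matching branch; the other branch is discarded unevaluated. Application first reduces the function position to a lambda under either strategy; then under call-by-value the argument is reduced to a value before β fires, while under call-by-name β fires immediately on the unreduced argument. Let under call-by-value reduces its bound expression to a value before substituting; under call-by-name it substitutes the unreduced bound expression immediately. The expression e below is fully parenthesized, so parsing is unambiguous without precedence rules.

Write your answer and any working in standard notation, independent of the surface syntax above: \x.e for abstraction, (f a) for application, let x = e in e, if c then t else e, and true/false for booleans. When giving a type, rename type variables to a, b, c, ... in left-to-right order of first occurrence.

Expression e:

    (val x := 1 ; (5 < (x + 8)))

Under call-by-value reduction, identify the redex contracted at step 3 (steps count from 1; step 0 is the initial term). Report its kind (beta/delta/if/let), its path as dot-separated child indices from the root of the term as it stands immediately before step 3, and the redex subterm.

Answer: delta at root : (5 < 9)

Derivation:
step 0: (let x = 1 in (5 < (x + 8)))
step 1: [let@root] (5 < (1 + 8))
step 2: [delta@1] (5 < 9)
step 3: [delta@root] true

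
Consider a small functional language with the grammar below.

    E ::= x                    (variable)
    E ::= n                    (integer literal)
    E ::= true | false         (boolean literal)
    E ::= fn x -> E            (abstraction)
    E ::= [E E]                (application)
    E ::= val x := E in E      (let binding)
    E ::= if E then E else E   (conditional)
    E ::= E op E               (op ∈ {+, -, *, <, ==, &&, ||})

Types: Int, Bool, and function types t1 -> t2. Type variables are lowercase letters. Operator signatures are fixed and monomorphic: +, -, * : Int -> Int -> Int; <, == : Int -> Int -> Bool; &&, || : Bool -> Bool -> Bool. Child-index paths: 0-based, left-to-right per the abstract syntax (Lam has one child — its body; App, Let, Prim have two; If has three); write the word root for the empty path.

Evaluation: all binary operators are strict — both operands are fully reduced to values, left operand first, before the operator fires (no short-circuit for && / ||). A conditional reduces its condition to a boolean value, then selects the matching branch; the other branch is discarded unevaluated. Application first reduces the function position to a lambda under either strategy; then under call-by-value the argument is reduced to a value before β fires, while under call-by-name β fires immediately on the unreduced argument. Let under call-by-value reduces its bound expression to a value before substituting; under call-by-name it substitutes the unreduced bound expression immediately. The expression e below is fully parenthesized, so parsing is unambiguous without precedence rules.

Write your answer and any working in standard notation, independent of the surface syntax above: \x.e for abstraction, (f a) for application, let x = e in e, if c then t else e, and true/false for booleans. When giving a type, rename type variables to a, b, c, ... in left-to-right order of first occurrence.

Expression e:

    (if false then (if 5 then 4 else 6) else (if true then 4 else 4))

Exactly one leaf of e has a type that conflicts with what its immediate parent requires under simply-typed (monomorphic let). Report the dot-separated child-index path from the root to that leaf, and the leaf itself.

Derivation:
  unify Bool ~ Bool
  unify Int ~ Bool
  FAIL: mismatch Int ~ Bool

Answer: 1.0 : 5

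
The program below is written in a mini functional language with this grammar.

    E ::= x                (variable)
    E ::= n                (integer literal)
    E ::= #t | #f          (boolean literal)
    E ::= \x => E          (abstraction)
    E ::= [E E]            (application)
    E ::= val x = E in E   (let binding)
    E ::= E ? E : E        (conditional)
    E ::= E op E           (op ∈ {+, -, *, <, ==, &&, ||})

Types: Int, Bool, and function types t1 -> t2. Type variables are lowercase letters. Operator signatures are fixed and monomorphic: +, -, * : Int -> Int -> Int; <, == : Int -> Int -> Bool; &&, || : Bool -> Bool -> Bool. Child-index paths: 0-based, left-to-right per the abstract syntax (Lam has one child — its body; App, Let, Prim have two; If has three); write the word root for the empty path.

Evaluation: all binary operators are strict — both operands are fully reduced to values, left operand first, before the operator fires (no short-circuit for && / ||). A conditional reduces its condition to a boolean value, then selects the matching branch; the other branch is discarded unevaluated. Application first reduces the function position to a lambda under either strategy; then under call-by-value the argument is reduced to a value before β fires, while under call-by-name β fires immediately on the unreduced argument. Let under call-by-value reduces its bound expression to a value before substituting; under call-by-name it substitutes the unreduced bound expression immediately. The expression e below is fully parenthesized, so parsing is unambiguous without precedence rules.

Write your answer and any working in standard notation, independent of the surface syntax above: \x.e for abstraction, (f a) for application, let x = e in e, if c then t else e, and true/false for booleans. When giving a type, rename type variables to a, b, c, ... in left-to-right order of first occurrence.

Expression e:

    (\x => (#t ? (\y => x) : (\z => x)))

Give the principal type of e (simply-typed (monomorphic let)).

Answer: a -> b -> a

Working:
  unify Bool ~ Bool
x : a
\y._ : b -> a
x : a
\z._ : c -> a
  unify b -> a ~ c -> a
  unify b ~ c
  unify a ~ a
\x._ : a -> c -> a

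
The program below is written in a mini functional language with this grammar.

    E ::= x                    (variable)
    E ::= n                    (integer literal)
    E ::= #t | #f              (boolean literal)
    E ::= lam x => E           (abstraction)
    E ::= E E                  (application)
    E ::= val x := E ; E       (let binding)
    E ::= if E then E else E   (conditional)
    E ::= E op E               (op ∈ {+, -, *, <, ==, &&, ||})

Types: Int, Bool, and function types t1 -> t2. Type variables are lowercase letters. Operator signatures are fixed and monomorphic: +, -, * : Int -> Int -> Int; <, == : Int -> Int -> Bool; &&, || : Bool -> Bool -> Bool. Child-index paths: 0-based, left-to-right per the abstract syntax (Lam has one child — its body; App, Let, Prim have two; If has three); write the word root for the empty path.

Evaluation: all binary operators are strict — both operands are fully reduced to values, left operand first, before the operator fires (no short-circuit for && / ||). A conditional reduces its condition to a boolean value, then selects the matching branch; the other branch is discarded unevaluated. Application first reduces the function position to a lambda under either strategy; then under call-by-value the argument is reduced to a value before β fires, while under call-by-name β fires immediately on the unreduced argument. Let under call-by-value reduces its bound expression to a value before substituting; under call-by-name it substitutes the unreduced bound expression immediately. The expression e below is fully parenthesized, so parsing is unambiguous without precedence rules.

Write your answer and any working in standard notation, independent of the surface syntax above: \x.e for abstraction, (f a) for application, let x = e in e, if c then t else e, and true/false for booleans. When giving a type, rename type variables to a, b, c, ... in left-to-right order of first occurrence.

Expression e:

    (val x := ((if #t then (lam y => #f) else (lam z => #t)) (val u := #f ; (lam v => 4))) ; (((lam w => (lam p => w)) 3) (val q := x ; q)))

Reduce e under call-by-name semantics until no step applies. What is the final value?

Answer: 3

Trace:
step 0: (let x = ((if true then (\y.false) else (\z.true)) (let u = false in (\v.4))) in (((\w.(\p.w)) 3) (let q = x in q)))
step 1: [let@root] (((\w.(\p.w)) 3) (let q = ((if true then (\y.false) else (\z.true)) (let u = false in (\v.4))) in q))
step 2: [beta@0] ((\p.3) (let q = ((if true then (\y.false) else (\z.true)) (let u = false in (\v.4))) in q))
step 3: [beta@root] 3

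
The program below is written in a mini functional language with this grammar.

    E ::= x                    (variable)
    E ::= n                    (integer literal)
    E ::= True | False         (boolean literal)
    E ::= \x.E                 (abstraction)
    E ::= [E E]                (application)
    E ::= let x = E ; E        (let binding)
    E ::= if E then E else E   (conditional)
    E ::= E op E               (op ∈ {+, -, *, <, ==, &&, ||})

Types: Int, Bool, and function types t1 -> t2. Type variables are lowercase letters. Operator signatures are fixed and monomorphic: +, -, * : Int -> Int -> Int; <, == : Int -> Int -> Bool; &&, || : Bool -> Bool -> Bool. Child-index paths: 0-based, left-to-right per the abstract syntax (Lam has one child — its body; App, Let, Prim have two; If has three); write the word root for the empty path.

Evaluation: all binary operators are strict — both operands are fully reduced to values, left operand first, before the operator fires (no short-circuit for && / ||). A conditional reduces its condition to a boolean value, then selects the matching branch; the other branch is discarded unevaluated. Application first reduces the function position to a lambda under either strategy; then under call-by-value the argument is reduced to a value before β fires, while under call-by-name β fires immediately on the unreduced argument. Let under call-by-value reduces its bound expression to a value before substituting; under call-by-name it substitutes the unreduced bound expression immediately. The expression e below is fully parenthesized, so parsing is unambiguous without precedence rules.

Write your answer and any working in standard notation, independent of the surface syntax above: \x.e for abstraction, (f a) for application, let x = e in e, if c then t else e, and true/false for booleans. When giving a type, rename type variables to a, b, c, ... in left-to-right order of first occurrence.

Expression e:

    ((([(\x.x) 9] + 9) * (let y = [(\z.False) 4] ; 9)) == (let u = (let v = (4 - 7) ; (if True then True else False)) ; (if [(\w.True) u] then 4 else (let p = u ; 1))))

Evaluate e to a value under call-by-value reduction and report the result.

Derivation:
step 0: (((((\x.x) 9) + 9) * (let y = ((\z.false) 4) in 9)) == (let u = (let v = (4 - 7) in (if true then true else false)) in (if ((\w.true) u) then 4 else (let p = u in 1))))
step 1: [beta@0.0.0] (((9 + 9) * (let y = ((\z.false) 4) in 9)) == (let u = (let v = (4 - 7) in (if true then true else false)) in (if ((\w.true) u) then 4 else (let p = u in 1))))
step 2: [delta@0.0] ((18 * (let y = ((\z.false) 4) in 9)) == (let u = (let v = (4 - 7) in (if true then true else false)) in (if ((\w.true) u) then 4 else (let p = u in 1))))
step 3: [beta@0.1.0] ((18 * (let y = false in 9)) == (let u = (let v = (4 - 7) in (if true then true else false)) in (if ((\w.true) u) then 4 else (let p = u in 1))))
step 4: [let@0.1] ((18 * 9) == (let u = (let v = (4 - 7) in (if true then true else false)) in (if ((\w.true) u) then 4 else (let p = u in 1))))
step 5: [delta@0] (162 == (let u = (let v = (4 - 7) in (if true then true else false)) in (if ((\w.true) u) then 4 else (let p = u in 1))))
step 6: [delta@1.0.0] (162 == (let u = (let v = -3 in (if true then true else false)) in (if ((\w.true) u) then 4 else (let p = u in 1))))
step 7: [let@1.0] (162 == (let u = (if true then true else false) in (if ((\w.true) u) then 4 else (let p = u in 1))))
step 8: [if@1.0] (162 == (let u = true in (if ((\w.true) u) then 4 else (let p = u in 1))))
step 9: [let@1] (162 == (if ((\w.true) true) then 4 else (let p = true in 1)))
step 10: [beta@1.0] (162 == (if true then 4 else (let p = true in 1)))
step 11: [if@1] (162 == 4)
step 12: [delta@root] false

Answer: false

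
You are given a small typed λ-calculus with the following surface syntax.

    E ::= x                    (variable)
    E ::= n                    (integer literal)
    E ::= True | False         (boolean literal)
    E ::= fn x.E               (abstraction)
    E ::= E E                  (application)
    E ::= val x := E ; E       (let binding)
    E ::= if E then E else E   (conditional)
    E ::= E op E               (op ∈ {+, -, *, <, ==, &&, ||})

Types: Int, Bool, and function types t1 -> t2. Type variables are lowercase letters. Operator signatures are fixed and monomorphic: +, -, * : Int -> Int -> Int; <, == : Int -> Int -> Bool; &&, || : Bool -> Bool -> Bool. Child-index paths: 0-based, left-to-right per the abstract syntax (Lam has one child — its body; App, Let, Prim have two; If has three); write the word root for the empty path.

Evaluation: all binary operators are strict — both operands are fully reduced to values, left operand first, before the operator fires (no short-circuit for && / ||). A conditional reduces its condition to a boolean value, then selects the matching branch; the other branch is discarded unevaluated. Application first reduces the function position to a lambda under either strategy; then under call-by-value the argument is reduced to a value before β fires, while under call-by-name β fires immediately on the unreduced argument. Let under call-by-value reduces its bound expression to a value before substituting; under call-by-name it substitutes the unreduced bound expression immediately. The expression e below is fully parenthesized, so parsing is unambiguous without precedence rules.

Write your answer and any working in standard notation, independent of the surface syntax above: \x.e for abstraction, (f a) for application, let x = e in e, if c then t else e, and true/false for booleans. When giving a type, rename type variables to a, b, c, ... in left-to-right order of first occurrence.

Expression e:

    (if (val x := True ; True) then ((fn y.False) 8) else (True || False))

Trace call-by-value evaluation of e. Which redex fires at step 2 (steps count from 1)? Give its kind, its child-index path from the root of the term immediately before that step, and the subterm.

Trace:
step 0: (if (let x = true in true) then ((\y.false) 8) else (true || false))
step 1: [let@0] (if true then ((\y.false) 8) else (true || false))
step 2: [if@root] ((\y.false) 8)

Answer: if at root : (if true then ((\y.false) 8) else (true || false))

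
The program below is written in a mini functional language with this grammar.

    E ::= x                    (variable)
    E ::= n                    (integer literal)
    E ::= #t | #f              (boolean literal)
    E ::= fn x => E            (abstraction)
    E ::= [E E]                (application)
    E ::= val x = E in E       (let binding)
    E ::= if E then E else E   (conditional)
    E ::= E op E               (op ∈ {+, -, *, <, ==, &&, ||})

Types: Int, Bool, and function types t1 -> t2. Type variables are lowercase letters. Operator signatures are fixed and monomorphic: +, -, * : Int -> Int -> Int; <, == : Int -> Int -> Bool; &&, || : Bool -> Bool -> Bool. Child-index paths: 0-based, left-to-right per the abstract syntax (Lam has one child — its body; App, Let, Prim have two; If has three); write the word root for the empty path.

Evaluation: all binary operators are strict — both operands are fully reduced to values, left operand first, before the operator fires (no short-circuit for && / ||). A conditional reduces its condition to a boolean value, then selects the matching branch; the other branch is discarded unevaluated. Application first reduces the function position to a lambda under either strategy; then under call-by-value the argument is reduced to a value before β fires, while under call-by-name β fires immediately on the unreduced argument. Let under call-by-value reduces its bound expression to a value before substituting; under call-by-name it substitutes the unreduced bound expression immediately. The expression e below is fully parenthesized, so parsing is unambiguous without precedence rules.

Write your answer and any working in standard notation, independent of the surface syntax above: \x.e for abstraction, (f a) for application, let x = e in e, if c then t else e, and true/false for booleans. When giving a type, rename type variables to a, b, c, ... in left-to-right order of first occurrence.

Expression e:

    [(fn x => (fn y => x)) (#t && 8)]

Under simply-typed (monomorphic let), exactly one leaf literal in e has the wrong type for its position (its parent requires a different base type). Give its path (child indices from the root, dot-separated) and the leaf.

Working:
x : a
\y._ : b -> a
\x._ : a -> b -> a
  unify Bool ~ Bool
  unify Int ~ Bool
  FAIL: mismatch Int ~ Bool

Answer: 1.1 : 8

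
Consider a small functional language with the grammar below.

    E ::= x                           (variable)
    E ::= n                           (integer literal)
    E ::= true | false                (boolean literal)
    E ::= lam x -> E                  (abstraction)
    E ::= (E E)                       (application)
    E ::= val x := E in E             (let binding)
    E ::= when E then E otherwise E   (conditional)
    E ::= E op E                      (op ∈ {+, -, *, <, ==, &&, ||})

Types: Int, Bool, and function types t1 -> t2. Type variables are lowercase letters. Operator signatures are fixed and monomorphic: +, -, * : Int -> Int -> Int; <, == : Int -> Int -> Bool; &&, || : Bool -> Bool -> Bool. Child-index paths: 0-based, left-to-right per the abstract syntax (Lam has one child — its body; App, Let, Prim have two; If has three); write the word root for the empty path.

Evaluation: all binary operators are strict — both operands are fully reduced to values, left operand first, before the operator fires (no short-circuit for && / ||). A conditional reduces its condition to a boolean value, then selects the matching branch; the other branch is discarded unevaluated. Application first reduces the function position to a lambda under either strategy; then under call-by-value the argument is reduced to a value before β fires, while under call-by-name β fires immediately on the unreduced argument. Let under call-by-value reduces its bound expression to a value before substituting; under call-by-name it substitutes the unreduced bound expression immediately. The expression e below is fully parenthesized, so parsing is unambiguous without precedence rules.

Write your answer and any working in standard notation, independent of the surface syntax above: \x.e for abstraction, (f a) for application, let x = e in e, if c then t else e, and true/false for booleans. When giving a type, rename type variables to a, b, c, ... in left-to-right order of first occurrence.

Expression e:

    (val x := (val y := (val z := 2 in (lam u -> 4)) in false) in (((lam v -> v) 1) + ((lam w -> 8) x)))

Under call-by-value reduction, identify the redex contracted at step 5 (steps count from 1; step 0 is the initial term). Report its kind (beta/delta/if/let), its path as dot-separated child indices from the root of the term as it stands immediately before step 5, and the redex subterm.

Answer: beta at 1 : ((\w.8) false)

Working:
step 0: (let x = (let y = (let z = 2 in (\u.4)) in false) in (((\v.v) 1) + ((\w.8) x)))
step 1: [let@0.0] (let x = (let y = (\u.4) in false) in (((\v.v) 1) + ((\w.8) x)))
step 2: [let@0] (let x = false in (((\v.v) 1) + ((\w.8) x)))
step 3: [let@root] (((\v.v) 1) + ((\w.8) false))
step 4: [beta@0] (1 + ((\w.8) false))
step 5: [beta@1] (1 + 8)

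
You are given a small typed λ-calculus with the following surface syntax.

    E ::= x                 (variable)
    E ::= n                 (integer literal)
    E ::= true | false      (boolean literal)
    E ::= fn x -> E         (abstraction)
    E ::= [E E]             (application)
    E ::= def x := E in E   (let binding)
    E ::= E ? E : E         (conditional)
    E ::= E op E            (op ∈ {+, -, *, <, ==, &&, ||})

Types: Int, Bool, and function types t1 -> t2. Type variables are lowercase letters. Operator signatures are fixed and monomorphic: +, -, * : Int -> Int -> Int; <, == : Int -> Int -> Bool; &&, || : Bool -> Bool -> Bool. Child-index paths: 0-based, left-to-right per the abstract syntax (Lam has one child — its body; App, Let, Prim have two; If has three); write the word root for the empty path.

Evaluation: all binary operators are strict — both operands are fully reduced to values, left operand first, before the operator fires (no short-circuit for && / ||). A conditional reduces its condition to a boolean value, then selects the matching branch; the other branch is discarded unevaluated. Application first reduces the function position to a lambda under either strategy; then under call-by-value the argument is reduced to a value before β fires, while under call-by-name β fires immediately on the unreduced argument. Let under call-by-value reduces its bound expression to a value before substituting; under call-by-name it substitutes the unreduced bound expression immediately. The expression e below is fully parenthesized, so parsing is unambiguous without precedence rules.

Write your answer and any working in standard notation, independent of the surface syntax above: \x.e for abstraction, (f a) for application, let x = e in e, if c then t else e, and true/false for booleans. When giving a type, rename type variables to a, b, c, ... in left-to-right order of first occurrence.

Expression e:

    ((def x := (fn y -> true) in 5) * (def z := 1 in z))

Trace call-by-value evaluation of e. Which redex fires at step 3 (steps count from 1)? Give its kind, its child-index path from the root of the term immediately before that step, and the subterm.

Answer: delta at root : (5 * 1)

Working:
step 0: ((let x = (\y.true) in 5) * (let z = 1 in z))
step 1: [let@0] (5 * (let z = 1 in z))
step 2: [let@1] (5 * 1)
step 3: [delta@root] 5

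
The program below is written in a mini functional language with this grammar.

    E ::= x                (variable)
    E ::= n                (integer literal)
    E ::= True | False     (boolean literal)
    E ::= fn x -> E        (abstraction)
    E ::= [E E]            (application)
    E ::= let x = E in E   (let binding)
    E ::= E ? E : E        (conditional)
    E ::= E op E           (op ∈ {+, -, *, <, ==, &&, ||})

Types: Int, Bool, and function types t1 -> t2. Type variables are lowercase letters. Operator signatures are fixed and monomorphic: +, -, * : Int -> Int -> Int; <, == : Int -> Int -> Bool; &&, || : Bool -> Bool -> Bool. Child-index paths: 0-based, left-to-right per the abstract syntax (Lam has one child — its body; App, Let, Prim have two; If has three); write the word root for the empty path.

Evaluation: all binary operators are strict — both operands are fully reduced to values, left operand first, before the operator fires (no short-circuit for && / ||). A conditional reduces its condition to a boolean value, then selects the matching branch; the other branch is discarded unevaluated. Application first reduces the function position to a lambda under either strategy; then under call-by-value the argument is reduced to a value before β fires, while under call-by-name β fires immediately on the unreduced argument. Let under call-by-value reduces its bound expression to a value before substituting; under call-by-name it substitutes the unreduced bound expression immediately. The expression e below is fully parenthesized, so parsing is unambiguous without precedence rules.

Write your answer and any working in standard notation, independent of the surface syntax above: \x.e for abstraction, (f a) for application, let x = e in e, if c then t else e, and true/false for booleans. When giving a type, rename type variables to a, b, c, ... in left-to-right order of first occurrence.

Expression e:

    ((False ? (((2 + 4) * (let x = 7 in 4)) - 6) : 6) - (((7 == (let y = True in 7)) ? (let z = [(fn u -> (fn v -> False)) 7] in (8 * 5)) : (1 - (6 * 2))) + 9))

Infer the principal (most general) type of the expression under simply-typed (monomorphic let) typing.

Answer: Int

Derivation:
  unify Bool ~ Bool
  unify Int ~ Int
  unify Int ~ Int
  unify Int ~ Int
let x : Int
  unify Int ~ Int
  unify Int ~ Int
  unify Int ~ Int
  unify Int ~ Int
  unify Int ~ Int
  unify Int ~ Int
let y : Bool
  unify Int ~ Int
  unify Bool ~ Bool
\v._ : b -> Bool
\u._ : a -> b -> Bool
  unify a -> b -> Bool ~ Int -> c
  unify a ~ Int
  unify b -> Bool ~ c
_ _ : b -> Bool
let z : b -> Bool
  unify Int ~ Int
  unify Int ~ Int
  unify Int ~ Int
  unify Int ~ Int
  unify Int ~ Int
  unify Int ~ Int
  unify Int ~ Int
  unify Int ~ Int
  unify Int ~ Int
  unify Int ~ Int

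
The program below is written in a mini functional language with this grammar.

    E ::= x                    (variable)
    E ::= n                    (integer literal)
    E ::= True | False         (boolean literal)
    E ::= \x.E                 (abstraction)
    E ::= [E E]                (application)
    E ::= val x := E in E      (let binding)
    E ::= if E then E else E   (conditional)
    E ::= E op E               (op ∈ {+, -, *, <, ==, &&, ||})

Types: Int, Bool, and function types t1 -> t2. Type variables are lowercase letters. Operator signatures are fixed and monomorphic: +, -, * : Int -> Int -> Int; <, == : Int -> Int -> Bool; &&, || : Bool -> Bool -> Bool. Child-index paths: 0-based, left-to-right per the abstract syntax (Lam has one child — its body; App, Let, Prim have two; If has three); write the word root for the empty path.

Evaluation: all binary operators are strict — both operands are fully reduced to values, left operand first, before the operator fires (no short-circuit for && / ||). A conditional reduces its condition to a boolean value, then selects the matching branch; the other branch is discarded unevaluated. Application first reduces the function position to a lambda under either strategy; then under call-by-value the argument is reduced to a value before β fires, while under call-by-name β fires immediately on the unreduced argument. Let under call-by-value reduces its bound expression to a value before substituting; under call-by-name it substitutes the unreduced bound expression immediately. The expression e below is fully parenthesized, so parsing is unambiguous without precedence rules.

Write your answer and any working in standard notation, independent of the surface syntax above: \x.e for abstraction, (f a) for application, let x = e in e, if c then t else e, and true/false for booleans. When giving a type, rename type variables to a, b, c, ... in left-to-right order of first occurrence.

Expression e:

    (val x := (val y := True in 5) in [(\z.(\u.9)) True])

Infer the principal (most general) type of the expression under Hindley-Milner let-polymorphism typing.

Answer: a -> Int

Working:
let y : Bool
let x : Int
\u._ : b -> Int
\z._ : a -> b -> Int
  unify a -> b -> Int ~ Bool -> c
  unify a ~ Bool
  unify b -> Int ~ c
_ _ : b -> Int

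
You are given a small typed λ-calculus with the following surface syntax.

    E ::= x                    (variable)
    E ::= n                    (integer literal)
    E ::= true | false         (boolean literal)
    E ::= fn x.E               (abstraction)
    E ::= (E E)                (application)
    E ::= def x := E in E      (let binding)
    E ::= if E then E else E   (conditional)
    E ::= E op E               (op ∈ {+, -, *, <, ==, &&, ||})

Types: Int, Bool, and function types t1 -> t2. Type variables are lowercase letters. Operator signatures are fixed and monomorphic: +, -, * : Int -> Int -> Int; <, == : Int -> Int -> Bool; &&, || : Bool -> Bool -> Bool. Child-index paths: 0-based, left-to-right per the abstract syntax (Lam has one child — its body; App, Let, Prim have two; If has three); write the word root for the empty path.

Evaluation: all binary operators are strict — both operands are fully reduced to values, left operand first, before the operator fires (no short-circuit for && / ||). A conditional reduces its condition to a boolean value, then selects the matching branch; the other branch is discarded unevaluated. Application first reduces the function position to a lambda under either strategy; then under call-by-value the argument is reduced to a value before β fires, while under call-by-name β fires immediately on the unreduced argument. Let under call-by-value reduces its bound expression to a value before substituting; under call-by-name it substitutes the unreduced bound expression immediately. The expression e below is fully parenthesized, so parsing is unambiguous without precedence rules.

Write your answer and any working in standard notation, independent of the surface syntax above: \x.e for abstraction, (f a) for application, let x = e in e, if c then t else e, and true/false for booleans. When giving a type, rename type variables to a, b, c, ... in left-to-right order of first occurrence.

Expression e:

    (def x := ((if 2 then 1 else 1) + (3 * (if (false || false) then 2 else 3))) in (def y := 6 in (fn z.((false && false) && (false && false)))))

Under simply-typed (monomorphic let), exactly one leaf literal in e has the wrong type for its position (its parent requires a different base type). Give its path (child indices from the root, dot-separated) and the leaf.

Answer: 0.0.0 : 2

Working:
  unify Int ~ Bool
  FAIL: mismatch Int ~ Bool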